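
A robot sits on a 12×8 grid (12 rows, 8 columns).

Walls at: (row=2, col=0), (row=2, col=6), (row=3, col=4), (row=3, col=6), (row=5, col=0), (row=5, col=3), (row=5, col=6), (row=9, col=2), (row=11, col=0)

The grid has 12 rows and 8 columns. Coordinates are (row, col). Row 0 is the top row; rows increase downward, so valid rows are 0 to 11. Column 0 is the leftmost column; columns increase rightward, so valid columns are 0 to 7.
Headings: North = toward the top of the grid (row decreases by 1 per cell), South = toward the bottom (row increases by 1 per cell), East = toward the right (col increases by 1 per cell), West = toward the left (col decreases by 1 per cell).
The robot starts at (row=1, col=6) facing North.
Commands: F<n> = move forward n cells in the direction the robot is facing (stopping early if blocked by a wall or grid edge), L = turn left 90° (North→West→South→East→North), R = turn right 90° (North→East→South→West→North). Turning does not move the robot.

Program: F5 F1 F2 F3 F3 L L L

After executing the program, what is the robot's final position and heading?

Start: (row=1, col=6), facing North
  F5: move forward 1/5 (blocked), now at (row=0, col=6)
  F1: move forward 0/1 (blocked), now at (row=0, col=6)
  F2: move forward 0/2 (blocked), now at (row=0, col=6)
  F3: move forward 0/3 (blocked), now at (row=0, col=6)
  F3: move forward 0/3 (blocked), now at (row=0, col=6)
  L: turn left, now facing West
  L: turn left, now facing South
  L: turn left, now facing East
Final: (row=0, col=6), facing East

Answer: Final position: (row=0, col=6), facing East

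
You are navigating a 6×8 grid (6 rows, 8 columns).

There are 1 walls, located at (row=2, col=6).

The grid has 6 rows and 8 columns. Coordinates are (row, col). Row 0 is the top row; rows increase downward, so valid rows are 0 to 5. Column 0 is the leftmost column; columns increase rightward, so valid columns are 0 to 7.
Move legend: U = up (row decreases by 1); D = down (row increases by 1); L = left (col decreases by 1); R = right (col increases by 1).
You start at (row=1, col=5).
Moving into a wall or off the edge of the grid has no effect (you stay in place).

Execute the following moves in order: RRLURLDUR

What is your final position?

Answer: Final position: (row=0, col=7)

Derivation:
Start: (row=1, col=5)
  R (right): (row=1, col=5) -> (row=1, col=6)
  R (right): (row=1, col=6) -> (row=1, col=7)
  L (left): (row=1, col=7) -> (row=1, col=6)
  U (up): (row=1, col=6) -> (row=0, col=6)
  R (right): (row=0, col=6) -> (row=0, col=7)
  L (left): (row=0, col=7) -> (row=0, col=6)
  D (down): (row=0, col=6) -> (row=1, col=6)
  U (up): (row=1, col=6) -> (row=0, col=6)
  R (right): (row=0, col=6) -> (row=0, col=7)
Final: (row=0, col=7)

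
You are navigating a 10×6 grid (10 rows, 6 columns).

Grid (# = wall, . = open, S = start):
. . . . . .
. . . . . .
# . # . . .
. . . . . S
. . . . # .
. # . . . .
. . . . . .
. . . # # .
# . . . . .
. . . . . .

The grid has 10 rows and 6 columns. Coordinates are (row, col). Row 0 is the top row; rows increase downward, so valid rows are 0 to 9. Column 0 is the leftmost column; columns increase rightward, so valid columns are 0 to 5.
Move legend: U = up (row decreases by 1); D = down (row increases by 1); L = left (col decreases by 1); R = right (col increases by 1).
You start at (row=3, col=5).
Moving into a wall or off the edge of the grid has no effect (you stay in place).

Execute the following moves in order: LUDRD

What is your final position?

Start: (row=3, col=5)
  L (left): (row=3, col=5) -> (row=3, col=4)
  U (up): (row=3, col=4) -> (row=2, col=4)
  D (down): (row=2, col=4) -> (row=3, col=4)
  R (right): (row=3, col=4) -> (row=3, col=5)
  D (down): (row=3, col=5) -> (row=4, col=5)
Final: (row=4, col=5)

Answer: Final position: (row=4, col=5)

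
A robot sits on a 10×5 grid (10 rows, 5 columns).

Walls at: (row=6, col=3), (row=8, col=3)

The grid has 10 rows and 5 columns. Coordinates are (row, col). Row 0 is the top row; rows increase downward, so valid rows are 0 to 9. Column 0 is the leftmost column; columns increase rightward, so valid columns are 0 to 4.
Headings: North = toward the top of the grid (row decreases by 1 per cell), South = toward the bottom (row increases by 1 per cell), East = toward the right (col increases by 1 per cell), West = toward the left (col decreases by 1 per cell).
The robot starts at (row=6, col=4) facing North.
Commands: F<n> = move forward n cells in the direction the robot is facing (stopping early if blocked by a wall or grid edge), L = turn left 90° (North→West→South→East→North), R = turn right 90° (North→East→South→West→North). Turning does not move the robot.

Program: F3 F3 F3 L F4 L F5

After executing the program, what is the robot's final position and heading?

Answer: Final position: (row=5, col=0), facing South

Derivation:
Start: (row=6, col=4), facing North
  F3: move forward 3, now at (row=3, col=4)
  F3: move forward 3, now at (row=0, col=4)
  F3: move forward 0/3 (blocked), now at (row=0, col=4)
  L: turn left, now facing West
  F4: move forward 4, now at (row=0, col=0)
  L: turn left, now facing South
  F5: move forward 5, now at (row=5, col=0)
Final: (row=5, col=0), facing South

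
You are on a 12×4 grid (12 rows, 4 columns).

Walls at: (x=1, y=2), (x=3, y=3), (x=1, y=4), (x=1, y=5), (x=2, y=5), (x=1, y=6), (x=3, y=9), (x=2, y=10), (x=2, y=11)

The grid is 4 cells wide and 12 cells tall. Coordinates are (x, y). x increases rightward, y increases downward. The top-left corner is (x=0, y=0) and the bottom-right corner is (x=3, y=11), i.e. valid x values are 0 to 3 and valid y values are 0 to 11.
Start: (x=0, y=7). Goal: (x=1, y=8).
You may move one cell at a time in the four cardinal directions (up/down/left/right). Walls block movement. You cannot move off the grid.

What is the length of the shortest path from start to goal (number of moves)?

BFS from (x=0, y=7) until reaching (x=1, y=8):
  Distance 0: (x=0, y=7)
  Distance 1: (x=0, y=6), (x=1, y=7), (x=0, y=8)
  Distance 2: (x=0, y=5), (x=2, y=7), (x=1, y=8), (x=0, y=9)  <- goal reached here
One shortest path (2 moves): (x=0, y=7) -> (x=1, y=7) -> (x=1, y=8)

Answer: Shortest path length: 2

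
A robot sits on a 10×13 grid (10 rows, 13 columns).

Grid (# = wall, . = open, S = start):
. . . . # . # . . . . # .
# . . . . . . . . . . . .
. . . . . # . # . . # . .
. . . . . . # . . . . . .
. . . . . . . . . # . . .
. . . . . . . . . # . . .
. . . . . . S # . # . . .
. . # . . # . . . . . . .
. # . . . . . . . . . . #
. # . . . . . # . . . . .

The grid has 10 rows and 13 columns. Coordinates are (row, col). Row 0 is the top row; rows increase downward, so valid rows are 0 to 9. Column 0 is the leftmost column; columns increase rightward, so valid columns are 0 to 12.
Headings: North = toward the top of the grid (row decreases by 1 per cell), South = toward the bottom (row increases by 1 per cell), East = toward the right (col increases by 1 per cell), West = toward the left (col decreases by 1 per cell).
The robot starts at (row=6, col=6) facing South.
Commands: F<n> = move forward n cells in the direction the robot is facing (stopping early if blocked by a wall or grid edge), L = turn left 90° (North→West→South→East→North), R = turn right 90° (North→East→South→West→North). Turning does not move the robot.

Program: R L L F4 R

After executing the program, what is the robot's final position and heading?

Answer: Final position: (row=6, col=6), facing South

Derivation:
Start: (row=6, col=6), facing South
  R: turn right, now facing West
  L: turn left, now facing South
  L: turn left, now facing East
  F4: move forward 0/4 (blocked), now at (row=6, col=6)
  R: turn right, now facing South
Final: (row=6, col=6), facing South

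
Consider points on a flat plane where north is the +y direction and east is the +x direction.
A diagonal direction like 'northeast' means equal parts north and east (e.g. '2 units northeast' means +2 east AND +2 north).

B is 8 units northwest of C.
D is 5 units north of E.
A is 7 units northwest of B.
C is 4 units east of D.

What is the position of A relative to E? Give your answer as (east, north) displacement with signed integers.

Place E at the origin (east=0, north=0).
  D is 5 units north of E: delta (east=+0, north=+5); D at (east=0, north=5).
  C is 4 units east of D: delta (east=+4, north=+0); C at (east=4, north=5).
  B is 8 units northwest of C: delta (east=-8, north=+8); B at (east=-4, north=13).
  A is 7 units northwest of B: delta (east=-7, north=+7); A at (east=-11, north=20).
Therefore A relative to E: (east=-11, north=20).

Answer: A is at (east=-11, north=20) relative to E.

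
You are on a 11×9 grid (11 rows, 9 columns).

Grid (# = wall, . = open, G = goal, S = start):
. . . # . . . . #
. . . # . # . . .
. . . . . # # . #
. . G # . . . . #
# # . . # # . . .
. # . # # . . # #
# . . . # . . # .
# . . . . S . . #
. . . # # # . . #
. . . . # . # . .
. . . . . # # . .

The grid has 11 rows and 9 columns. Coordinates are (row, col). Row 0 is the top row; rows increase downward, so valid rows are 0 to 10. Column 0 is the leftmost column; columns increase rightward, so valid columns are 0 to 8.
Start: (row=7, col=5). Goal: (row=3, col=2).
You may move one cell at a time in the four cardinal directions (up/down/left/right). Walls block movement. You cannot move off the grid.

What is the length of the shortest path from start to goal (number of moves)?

BFS from (row=7, col=5) until reaching (row=3, col=2):
  Distance 0: (row=7, col=5)
  Distance 1: (row=6, col=5), (row=7, col=4), (row=7, col=6)
  Distance 2: (row=5, col=5), (row=6, col=6), (row=7, col=3), (row=7, col=7), (row=8, col=6)
  Distance 3: (row=5, col=6), (row=6, col=3), (row=7, col=2), (row=8, col=7)
  Distance 4: (row=4, col=6), (row=6, col=2), (row=7, col=1), (row=8, col=2), (row=9, col=7)
  Distance 5: (row=3, col=6), (row=4, col=7), (row=5, col=2), (row=6, col=1), (row=8, col=1), (row=9, col=2), (row=9, col=8), (row=10, col=7)
  Distance 6: (row=3, col=5), (row=3, col=7), (row=4, col=2), (row=4, col=8), (row=8, col=0), (row=9, col=1), (row=9, col=3), (row=10, col=2), (row=10, col=8)
  Distance 7: (row=2, col=7), (row=3, col=2), (row=3, col=4), (row=4, col=3), (row=9, col=0), (row=10, col=1), (row=10, col=3)  <- goal reached here
One shortest path (7 moves): (row=7, col=5) -> (row=7, col=4) -> (row=7, col=3) -> (row=7, col=2) -> (row=6, col=2) -> (row=5, col=2) -> (row=4, col=2) -> (row=3, col=2)

Answer: Shortest path length: 7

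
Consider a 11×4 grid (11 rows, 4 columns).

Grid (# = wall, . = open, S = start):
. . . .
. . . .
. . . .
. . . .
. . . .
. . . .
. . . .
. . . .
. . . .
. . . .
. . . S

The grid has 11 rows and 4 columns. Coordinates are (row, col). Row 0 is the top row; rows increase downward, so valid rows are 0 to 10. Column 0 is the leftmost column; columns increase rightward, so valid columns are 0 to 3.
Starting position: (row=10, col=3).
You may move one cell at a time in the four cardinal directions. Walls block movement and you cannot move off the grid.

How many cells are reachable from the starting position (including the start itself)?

Answer: Reachable cells: 44

Derivation:
BFS flood-fill from (row=10, col=3):
  Distance 0: (row=10, col=3)
  Distance 1: (row=9, col=3), (row=10, col=2)
  Distance 2: (row=8, col=3), (row=9, col=2), (row=10, col=1)
  Distance 3: (row=7, col=3), (row=8, col=2), (row=9, col=1), (row=10, col=0)
  Distance 4: (row=6, col=3), (row=7, col=2), (row=8, col=1), (row=9, col=0)
  Distance 5: (row=5, col=3), (row=6, col=2), (row=7, col=1), (row=8, col=0)
  Distance 6: (row=4, col=3), (row=5, col=2), (row=6, col=1), (row=7, col=0)
  Distance 7: (row=3, col=3), (row=4, col=2), (row=5, col=1), (row=6, col=0)
  Distance 8: (row=2, col=3), (row=3, col=2), (row=4, col=1), (row=5, col=0)
  Distance 9: (row=1, col=3), (row=2, col=2), (row=3, col=1), (row=4, col=0)
  Distance 10: (row=0, col=3), (row=1, col=2), (row=2, col=1), (row=3, col=0)
  Distance 11: (row=0, col=2), (row=1, col=1), (row=2, col=0)
  Distance 12: (row=0, col=1), (row=1, col=0)
  Distance 13: (row=0, col=0)
Total reachable: 44 (grid has 44 open cells total)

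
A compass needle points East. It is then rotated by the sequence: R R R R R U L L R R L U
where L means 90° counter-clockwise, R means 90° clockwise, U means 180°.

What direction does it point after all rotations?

Start: East
  R (right (90° clockwise)) -> South
  R (right (90° clockwise)) -> West
  R (right (90° clockwise)) -> North
  R (right (90° clockwise)) -> East
  R (right (90° clockwise)) -> South
  U (U-turn (180°)) -> North
  L (left (90° counter-clockwise)) -> West
  L (left (90° counter-clockwise)) -> South
  R (right (90° clockwise)) -> West
  R (right (90° clockwise)) -> North
  L (left (90° counter-clockwise)) -> West
  U (U-turn (180°)) -> East
Final: East

Answer: Final heading: East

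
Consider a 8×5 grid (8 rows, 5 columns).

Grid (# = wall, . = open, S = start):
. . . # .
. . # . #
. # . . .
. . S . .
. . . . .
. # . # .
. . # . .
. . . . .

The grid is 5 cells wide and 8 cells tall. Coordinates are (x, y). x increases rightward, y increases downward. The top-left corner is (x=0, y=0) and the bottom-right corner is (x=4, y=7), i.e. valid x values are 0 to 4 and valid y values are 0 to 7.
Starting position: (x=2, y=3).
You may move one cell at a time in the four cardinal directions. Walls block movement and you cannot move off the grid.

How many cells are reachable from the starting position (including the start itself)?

BFS flood-fill from (x=2, y=3):
  Distance 0: (x=2, y=3)
  Distance 1: (x=2, y=2), (x=1, y=3), (x=3, y=3), (x=2, y=4)
  Distance 2: (x=3, y=2), (x=0, y=3), (x=4, y=3), (x=1, y=4), (x=3, y=4), (x=2, y=5)
  Distance 3: (x=3, y=1), (x=0, y=2), (x=4, y=2), (x=0, y=4), (x=4, y=4)
  Distance 4: (x=0, y=1), (x=0, y=5), (x=4, y=5)
  Distance 5: (x=0, y=0), (x=1, y=1), (x=0, y=6), (x=4, y=6)
  Distance 6: (x=1, y=0), (x=1, y=6), (x=3, y=6), (x=0, y=7), (x=4, y=7)
  Distance 7: (x=2, y=0), (x=1, y=7), (x=3, y=7)
  Distance 8: (x=2, y=7)
Total reachable: 32 (grid has 33 open cells total)

Answer: Reachable cells: 32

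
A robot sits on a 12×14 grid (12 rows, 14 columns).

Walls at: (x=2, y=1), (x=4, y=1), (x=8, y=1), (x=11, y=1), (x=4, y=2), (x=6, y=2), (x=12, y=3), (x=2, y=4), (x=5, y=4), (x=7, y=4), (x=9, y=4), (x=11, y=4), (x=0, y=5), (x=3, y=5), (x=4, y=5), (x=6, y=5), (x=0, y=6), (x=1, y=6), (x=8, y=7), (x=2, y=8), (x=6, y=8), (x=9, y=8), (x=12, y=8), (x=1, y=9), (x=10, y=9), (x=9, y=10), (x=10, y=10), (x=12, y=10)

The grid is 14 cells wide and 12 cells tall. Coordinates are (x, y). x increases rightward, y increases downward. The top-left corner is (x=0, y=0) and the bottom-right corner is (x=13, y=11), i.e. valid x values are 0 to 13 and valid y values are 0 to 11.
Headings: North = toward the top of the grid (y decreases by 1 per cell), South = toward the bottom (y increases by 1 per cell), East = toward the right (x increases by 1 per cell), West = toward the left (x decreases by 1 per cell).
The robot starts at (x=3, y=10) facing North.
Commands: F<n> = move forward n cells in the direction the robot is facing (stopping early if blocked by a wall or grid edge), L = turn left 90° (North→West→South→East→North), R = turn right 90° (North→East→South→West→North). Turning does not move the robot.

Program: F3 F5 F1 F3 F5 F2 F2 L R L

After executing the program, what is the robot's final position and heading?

Answer: Final position: (x=3, y=6), facing West

Derivation:
Start: (x=3, y=10), facing North
  F3: move forward 3, now at (x=3, y=7)
  F5: move forward 1/5 (blocked), now at (x=3, y=6)
  F1: move forward 0/1 (blocked), now at (x=3, y=6)
  F3: move forward 0/3 (blocked), now at (x=3, y=6)
  F5: move forward 0/5 (blocked), now at (x=3, y=6)
  F2: move forward 0/2 (blocked), now at (x=3, y=6)
  F2: move forward 0/2 (blocked), now at (x=3, y=6)
  L: turn left, now facing West
  R: turn right, now facing North
  L: turn left, now facing West
Final: (x=3, y=6), facing West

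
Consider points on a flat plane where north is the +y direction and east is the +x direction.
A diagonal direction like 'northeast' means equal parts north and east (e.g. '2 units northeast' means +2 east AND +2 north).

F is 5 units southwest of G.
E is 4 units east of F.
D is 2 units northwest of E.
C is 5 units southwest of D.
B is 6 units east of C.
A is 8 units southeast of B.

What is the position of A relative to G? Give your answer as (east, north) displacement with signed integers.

Place G at the origin (east=0, north=0).
  F is 5 units southwest of G: delta (east=-5, north=-5); F at (east=-5, north=-5).
  E is 4 units east of F: delta (east=+4, north=+0); E at (east=-1, north=-5).
  D is 2 units northwest of E: delta (east=-2, north=+2); D at (east=-3, north=-3).
  C is 5 units southwest of D: delta (east=-5, north=-5); C at (east=-8, north=-8).
  B is 6 units east of C: delta (east=+6, north=+0); B at (east=-2, north=-8).
  A is 8 units southeast of B: delta (east=+8, north=-8); A at (east=6, north=-16).
Therefore A relative to G: (east=6, north=-16).

Answer: A is at (east=6, north=-16) relative to G.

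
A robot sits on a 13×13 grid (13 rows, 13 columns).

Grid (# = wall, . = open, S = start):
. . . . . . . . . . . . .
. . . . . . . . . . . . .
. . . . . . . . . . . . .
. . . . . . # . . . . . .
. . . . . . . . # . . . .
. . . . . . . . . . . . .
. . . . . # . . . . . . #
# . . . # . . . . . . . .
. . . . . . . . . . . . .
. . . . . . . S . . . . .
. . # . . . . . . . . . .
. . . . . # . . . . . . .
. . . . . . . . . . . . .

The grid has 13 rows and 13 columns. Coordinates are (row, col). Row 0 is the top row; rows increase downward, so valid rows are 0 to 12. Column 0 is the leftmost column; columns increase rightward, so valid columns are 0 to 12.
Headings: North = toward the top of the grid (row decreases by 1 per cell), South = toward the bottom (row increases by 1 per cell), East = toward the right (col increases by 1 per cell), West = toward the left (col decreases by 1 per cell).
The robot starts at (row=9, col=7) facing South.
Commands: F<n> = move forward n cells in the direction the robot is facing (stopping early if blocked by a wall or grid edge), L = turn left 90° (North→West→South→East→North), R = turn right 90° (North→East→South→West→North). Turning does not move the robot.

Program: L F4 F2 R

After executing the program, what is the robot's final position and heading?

Answer: Final position: (row=9, col=12), facing South

Derivation:
Start: (row=9, col=7), facing South
  L: turn left, now facing East
  F4: move forward 4, now at (row=9, col=11)
  F2: move forward 1/2 (blocked), now at (row=9, col=12)
  R: turn right, now facing South
Final: (row=9, col=12), facing South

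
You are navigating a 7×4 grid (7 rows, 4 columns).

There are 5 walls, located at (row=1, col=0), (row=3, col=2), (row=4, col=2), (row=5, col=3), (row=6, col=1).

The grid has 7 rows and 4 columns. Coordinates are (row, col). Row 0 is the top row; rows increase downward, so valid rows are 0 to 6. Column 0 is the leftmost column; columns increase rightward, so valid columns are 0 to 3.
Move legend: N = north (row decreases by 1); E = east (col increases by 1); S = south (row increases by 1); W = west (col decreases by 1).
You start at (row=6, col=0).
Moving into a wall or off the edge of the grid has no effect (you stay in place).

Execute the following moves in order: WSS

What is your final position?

Answer: Final position: (row=6, col=0)

Derivation:
Start: (row=6, col=0)
  W (west): blocked, stay at (row=6, col=0)
  S (south): blocked, stay at (row=6, col=0)
  S (south): blocked, stay at (row=6, col=0)
Final: (row=6, col=0)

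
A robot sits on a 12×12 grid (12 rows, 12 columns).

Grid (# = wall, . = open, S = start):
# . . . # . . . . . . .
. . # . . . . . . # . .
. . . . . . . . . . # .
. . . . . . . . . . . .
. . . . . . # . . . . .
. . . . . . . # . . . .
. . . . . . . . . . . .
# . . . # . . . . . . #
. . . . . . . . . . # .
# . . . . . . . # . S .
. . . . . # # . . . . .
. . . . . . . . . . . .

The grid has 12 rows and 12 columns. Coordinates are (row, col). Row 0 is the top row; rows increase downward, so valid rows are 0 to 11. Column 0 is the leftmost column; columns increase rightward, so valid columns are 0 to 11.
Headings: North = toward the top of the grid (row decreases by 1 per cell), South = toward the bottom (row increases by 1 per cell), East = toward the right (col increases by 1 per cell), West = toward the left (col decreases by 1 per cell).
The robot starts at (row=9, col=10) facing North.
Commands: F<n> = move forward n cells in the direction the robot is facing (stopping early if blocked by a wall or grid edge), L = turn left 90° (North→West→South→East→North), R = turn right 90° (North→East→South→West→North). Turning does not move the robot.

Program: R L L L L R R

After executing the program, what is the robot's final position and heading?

Start: (row=9, col=10), facing North
  R: turn right, now facing East
  L: turn left, now facing North
  L: turn left, now facing West
  L: turn left, now facing South
  L: turn left, now facing East
  R: turn right, now facing South
  R: turn right, now facing West
Final: (row=9, col=10), facing West

Answer: Final position: (row=9, col=10), facing West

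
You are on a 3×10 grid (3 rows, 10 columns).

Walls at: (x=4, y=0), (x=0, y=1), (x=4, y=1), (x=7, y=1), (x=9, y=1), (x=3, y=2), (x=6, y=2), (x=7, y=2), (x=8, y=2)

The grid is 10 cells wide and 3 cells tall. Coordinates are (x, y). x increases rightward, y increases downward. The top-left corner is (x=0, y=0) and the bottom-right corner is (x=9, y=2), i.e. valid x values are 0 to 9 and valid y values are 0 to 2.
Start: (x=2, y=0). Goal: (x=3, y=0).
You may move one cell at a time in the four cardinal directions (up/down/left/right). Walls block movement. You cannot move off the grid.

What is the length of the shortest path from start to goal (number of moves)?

Answer: Shortest path length: 1

Derivation:
BFS from (x=2, y=0) until reaching (x=3, y=0):
  Distance 0: (x=2, y=0)
  Distance 1: (x=1, y=0), (x=3, y=0), (x=2, y=1)  <- goal reached here
One shortest path (1 moves): (x=2, y=0) -> (x=3, y=0)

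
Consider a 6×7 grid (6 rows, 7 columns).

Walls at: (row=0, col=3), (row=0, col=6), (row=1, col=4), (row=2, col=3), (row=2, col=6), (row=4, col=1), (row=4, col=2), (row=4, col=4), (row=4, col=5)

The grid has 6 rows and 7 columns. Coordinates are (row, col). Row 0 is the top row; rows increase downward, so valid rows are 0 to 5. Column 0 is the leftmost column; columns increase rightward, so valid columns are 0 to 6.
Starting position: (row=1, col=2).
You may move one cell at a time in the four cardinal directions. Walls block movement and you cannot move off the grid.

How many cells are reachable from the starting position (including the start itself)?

BFS flood-fill from (row=1, col=2):
  Distance 0: (row=1, col=2)
  Distance 1: (row=0, col=2), (row=1, col=1), (row=1, col=3), (row=2, col=2)
  Distance 2: (row=0, col=1), (row=1, col=0), (row=2, col=1), (row=3, col=2)
  Distance 3: (row=0, col=0), (row=2, col=0), (row=3, col=1), (row=3, col=3)
  Distance 4: (row=3, col=0), (row=3, col=4), (row=4, col=3)
  Distance 5: (row=2, col=4), (row=3, col=5), (row=4, col=0), (row=5, col=3)
  Distance 6: (row=2, col=5), (row=3, col=6), (row=5, col=0), (row=5, col=2), (row=5, col=4)
  Distance 7: (row=1, col=5), (row=4, col=6), (row=5, col=1), (row=5, col=5)
  Distance 8: (row=0, col=5), (row=1, col=6), (row=5, col=6)
  Distance 9: (row=0, col=4)
Total reachable: 33 (grid has 33 open cells total)

Answer: Reachable cells: 33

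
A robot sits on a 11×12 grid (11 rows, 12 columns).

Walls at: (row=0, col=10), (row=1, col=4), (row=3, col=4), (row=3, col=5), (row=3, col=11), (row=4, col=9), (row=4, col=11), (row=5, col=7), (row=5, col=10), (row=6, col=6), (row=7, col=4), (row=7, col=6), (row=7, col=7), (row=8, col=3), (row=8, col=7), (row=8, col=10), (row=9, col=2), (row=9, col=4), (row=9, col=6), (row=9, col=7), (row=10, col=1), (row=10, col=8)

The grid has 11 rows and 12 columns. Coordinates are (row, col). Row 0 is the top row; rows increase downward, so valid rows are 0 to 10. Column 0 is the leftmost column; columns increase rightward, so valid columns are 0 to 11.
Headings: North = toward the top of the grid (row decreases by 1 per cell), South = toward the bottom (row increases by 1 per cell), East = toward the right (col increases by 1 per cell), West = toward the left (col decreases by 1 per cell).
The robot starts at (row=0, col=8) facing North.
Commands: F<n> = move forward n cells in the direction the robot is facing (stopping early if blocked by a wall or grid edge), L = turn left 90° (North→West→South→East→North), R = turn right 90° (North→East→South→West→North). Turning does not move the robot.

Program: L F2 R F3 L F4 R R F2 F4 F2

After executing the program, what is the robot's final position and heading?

Answer: Final position: (row=0, col=9), facing East

Derivation:
Start: (row=0, col=8), facing North
  L: turn left, now facing West
  F2: move forward 2, now at (row=0, col=6)
  R: turn right, now facing North
  F3: move forward 0/3 (blocked), now at (row=0, col=6)
  L: turn left, now facing West
  F4: move forward 4, now at (row=0, col=2)
  R: turn right, now facing North
  R: turn right, now facing East
  F2: move forward 2, now at (row=0, col=4)
  F4: move forward 4, now at (row=0, col=8)
  F2: move forward 1/2 (blocked), now at (row=0, col=9)
Final: (row=0, col=9), facing East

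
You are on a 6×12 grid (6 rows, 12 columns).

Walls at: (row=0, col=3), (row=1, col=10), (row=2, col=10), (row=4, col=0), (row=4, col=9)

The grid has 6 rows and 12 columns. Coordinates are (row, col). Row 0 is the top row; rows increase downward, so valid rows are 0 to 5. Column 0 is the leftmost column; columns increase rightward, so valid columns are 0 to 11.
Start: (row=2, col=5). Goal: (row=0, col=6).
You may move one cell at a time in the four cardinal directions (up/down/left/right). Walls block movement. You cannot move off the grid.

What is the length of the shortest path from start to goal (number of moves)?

Answer: Shortest path length: 3

Derivation:
BFS from (row=2, col=5) until reaching (row=0, col=6):
  Distance 0: (row=2, col=5)
  Distance 1: (row=1, col=5), (row=2, col=4), (row=2, col=6), (row=3, col=5)
  Distance 2: (row=0, col=5), (row=1, col=4), (row=1, col=6), (row=2, col=3), (row=2, col=7), (row=3, col=4), (row=3, col=6), (row=4, col=5)
  Distance 3: (row=0, col=4), (row=0, col=6), (row=1, col=3), (row=1, col=7), (row=2, col=2), (row=2, col=8), (row=3, col=3), (row=3, col=7), (row=4, col=4), (row=4, col=6), (row=5, col=5)  <- goal reached here
One shortest path (3 moves): (row=2, col=5) -> (row=2, col=6) -> (row=1, col=6) -> (row=0, col=6)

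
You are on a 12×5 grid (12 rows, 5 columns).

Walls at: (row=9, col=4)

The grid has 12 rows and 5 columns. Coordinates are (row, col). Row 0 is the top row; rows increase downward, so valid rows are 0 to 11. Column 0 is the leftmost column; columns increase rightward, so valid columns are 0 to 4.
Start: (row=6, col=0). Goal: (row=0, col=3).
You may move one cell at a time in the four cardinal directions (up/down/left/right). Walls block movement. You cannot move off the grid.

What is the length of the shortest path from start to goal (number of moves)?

Answer: Shortest path length: 9

Derivation:
BFS from (row=6, col=0) until reaching (row=0, col=3):
  Distance 0: (row=6, col=0)
  Distance 1: (row=5, col=0), (row=6, col=1), (row=7, col=0)
  Distance 2: (row=4, col=0), (row=5, col=1), (row=6, col=2), (row=7, col=1), (row=8, col=0)
  Distance 3: (row=3, col=0), (row=4, col=1), (row=5, col=2), (row=6, col=3), (row=7, col=2), (row=8, col=1), (row=9, col=0)
  Distance 4: (row=2, col=0), (row=3, col=1), (row=4, col=2), (row=5, col=3), (row=6, col=4), (row=7, col=3), (row=8, col=2), (row=9, col=1), (row=10, col=0)
  Distance 5: (row=1, col=0), (row=2, col=1), (row=3, col=2), (row=4, col=3), (row=5, col=4), (row=7, col=4), (row=8, col=3), (row=9, col=2), (row=10, col=1), (row=11, col=0)
  Distance 6: (row=0, col=0), (row=1, col=1), (row=2, col=2), (row=3, col=3), (row=4, col=4), (row=8, col=4), (row=9, col=3), (row=10, col=2), (row=11, col=1)
  Distance 7: (row=0, col=1), (row=1, col=2), (row=2, col=3), (row=3, col=4), (row=10, col=3), (row=11, col=2)
  Distance 8: (row=0, col=2), (row=1, col=3), (row=2, col=4), (row=10, col=4), (row=11, col=3)
  Distance 9: (row=0, col=3), (row=1, col=4), (row=11, col=4)  <- goal reached here
One shortest path (9 moves): (row=6, col=0) -> (row=6, col=1) -> (row=6, col=2) -> (row=6, col=3) -> (row=5, col=3) -> (row=4, col=3) -> (row=3, col=3) -> (row=2, col=3) -> (row=1, col=3) -> (row=0, col=3)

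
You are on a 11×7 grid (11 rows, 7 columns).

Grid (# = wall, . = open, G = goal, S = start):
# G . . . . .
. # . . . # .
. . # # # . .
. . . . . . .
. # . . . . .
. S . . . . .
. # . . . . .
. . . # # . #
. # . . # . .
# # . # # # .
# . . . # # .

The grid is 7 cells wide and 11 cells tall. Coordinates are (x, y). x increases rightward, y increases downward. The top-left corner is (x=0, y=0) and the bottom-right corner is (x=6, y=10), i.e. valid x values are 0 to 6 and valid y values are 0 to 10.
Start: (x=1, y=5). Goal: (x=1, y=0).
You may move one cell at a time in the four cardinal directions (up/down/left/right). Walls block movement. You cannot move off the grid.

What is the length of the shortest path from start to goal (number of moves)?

BFS from (x=1, y=5) until reaching (x=1, y=0):
  Distance 0: (x=1, y=5)
  Distance 1: (x=0, y=5), (x=2, y=5)
  Distance 2: (x=0, y=4), (x=2, y=4), (x=3, y=5), (x=0, y=6), (x=2, y=6)
  Distance 3: (x=0, y=3), (x=2, y=3), (x=3, y=4), (x=4, y=5), (x=3, y=6), (x=0, y=7), (x=2, y=7)
  Distance 4: (x=0, y=2), (x=1, y=3), (x=3, y=3), (x=4, y=4), (x=5, y=5), (x=4, y=6), (x=1, y=7), (x=0, y=8), (x=2, y=8)
  Distance 5: (x=0, y=1), (x=1, y=2), (x=4, y=3), (x=5, y=4), (x=6, y=5), (x=5, y=6), (x=3, y=8), (x=2, y=9)
  Distance 6: (x=5, y=3), (x=6, y=4), (x=6, y=6), (x=5, y=7), (x=2, y=10)
  Distance 7: (x=5, y=2), (x=6, y=3), (x=5, y=8), (x=1, y=10), (x=3, y=10)
  Distance 8: (x=6, y=2), (x=6, y=8)
  Distance 9: (x=6, y=1), (x=6, y=9)
  Distance 10: (x=6, y=0), (x=6, y=10)
  Distance 11: (x=5, y=0)
  Distance 12: (x=4, y=0)
  Distance 13: (x=3, y=0), (x=4, y=1)
  Distance 14: (x=2, y=0), (x=3, y=1)
  Distance 15: (x=1, y=0), (x=2, y=1)  <- goal reached here
One shortest path (15 moves): (x=1, y=5) -> (x=2, y=5) -> (x=3, y=5) -> (x=4, y=5) -> (x=5, y=5) -> (x=6, y=5) -> (x=6, y=4) -> (x=6, y=3) -> (x=6, y=2) -> (x=6, y=1) -> (x=6, y=0) -> (x=5, y=0) -> (x=4, y=0) -> (x=3, y=0) -> (x=2, y=0) -> (x=1, y=0)

Answer: Shortest path length: 15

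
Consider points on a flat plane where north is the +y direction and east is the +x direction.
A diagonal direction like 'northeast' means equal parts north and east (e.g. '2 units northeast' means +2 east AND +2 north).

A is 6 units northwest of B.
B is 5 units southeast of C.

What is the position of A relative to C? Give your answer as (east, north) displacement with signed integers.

Place C at the origin (east=0, north=0).
  B is 5 units southeast of C: delta (east=+5, north=-5); B at (east=5, north=-5).
  A is 6 units northwest of B: delta (east=-6, north=+6); A at (east=-1, north=1).
Therefore A relative to C: (east=-1, north=1).

Answer: A is at (east=-1, north=1) relative to C.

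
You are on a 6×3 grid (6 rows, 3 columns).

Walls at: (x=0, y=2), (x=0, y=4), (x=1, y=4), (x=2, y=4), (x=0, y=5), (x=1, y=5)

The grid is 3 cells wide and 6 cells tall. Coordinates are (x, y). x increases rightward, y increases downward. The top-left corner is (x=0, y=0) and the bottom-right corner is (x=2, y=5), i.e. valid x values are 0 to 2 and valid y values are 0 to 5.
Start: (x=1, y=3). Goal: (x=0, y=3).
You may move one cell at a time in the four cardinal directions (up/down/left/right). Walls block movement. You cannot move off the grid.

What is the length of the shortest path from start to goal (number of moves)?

BFS from (x=1, y=3) until reaching (x=0, y=3):
  Distance 0: (x=1, y=3)
  Distance 1: (x=1, y=2), (x=0, y=3), (x=2, y=3)  <- goal reached here
One shortest path (1 moves): (x=1, y=3) -> (x=0, y=3)

Answer: Shortest path length: 1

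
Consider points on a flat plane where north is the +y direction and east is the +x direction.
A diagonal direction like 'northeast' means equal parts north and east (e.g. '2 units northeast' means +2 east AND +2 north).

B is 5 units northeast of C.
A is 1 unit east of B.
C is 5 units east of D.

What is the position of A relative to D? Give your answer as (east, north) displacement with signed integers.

Place D at the origin (east=0, north=0).
  C is 5 units east of D: delta (east=+5, north=+0); C at (east=5, north=0).
  B is 5 units northeast of C: delta (east=+5, north=+5); B at (east=10, north=5).
  A is 1 unit east of B: delta (east=+1, north=+0); A at (east=11, north=5).
Therefore A relative to D: (east=11, north=5).

Answer: A is at (east=11, north=5) relative to D.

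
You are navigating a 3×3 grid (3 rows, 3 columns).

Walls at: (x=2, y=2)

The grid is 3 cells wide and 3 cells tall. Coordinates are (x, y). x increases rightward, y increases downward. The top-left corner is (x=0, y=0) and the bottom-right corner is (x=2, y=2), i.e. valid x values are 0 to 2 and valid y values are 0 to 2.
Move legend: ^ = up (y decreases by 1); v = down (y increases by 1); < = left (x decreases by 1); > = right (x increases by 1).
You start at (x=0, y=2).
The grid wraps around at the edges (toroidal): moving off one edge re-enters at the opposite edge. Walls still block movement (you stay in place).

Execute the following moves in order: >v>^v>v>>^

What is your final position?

Start: (x=0, y=2)
  > (right): (x=0, y=2) -> (x=1, y=2)
  v (down): (x=1, y=2) -> (x=1, y=0)
  > (right): (x=1, y=0) -> (x=2, y=0)
  ^ (up): blocked, stay at (x=2, y=0)
  v (down): (x=2, y=0) -> (x=2, y=1)
  > (right): (x=2, y=1) -> (x=0, y=1)
  v (down): (x=0, y=1) -> (x=0, y=2)
  > (right): (x=0, y=2) -> (x=1, y=2)
  > (right): blocked, stay at (x=1, y=2)
  ^ (up): (x=1, y=2) -> (x=1, y=1)
Final: (x=1, y=1)

Answer: Final position: (x=1, y=1)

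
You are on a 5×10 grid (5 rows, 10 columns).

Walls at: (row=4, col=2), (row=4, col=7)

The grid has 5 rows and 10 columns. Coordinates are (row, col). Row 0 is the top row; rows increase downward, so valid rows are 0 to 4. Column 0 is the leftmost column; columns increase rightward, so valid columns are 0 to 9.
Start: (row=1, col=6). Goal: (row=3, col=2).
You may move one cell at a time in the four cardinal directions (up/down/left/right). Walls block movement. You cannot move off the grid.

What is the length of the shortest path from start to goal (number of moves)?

Answer: Shortest path length: 6

Derivation:
BFS from (row=1, col=6) until reaching (row=3, col=2):
  Distance 0: (row=1, col=6)
  Distance 1: (row=0, col=6), (row=1, col=5), (row=1, col=7), (row=2, col=6)
  Distance 2: (row=0, col=5), (row=0, col=7), (row=1, col=4), (row=1, col=8), (row=2, col=5), (row=2, col=7), (row=3, col=6)
  Distance 3: (row=0, col=4), (row=0, col=8), (row=1, col=3), (row=1, col=9), (row=2, col=4), (row=2, col=8), (row=3, col=5), (row=3, col=7), (row=4, col=6)
  Distance 4: (row=0, col=3), (row=0, col=9), (row=1, col=2), (row=2, col=3), (row=2, col=9), (row=3, col=4), (row=3, col=8), (row=4, col=5)
  Distance 5: (row=0, col=2), (row=1, col=1), (row=2, col=2), (row=3, col=3), (row=3, col=9), (row=4, col=4), (row=4, col=8)
  Distance 6: (row=0, col=1), (row=1, col=0), (row=2, col=1), (row=3, col=2), (row=4, col=3), (row=4, col=9)  <- goal reached here
One shortest path (6 moves): (row=1, col=6) -> (row=1, col=5) -> (row=1, col=4) -> (row=1, col=3) -> (row=1, col=2) -> (row=2, col=2) -> (row=3, col=2)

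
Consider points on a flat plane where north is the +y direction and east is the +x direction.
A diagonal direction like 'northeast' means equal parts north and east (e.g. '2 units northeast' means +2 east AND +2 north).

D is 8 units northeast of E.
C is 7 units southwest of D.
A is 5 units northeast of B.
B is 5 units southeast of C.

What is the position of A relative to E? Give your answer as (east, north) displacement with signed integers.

Answer: A is at (east=11, north=1) relative to E.

Derivation:
Place E at the origin (east=0, north=0).
  D is 8 units northeast of E: delta (east=+8, north=+8); D at (east=8, north=8).
  C is 7 units southwest of D: delta (east=-7, north=-7); C at (east=1, north=1).
  B is 5 units southeast of C: delta (east=+5, north=-5); B at (east=6, north=-4).
  A is 5 units northeast of B: delta (east=+5, north=+5); A at (east=11, north=1).
Therefore A relative to E: (east=11, north=1).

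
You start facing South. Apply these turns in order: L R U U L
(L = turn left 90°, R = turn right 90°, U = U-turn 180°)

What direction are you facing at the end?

Start: South
  L (left (90° counter-clockwise)) -> East
  R (right (90° clockwise)) -> South
  U (U-turn (180°)) -> North
  U (U-turn (180°)) -> South
  L (left (90° counter-clockwise)) -> East
Final: East

Answer: Final heading: East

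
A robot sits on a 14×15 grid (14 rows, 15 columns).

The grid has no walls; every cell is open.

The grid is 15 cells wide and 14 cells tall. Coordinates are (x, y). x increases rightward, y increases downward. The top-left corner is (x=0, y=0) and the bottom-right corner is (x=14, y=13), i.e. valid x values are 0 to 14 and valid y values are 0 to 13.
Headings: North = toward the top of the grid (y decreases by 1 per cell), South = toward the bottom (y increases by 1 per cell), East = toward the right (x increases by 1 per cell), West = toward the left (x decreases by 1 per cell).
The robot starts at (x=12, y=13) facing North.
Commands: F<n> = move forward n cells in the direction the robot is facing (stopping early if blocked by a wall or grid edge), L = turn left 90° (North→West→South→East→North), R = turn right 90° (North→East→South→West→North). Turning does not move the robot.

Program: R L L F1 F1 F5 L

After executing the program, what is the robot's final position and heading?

Start: (x=12, y=13), facing North
  R: turn right, now facing East
  L: turn left, now facing North
  L: turn left, now facing West
  F1: move forward 1, now at (x=11, y=13)
  F1: move forward 1, now at (x=10, y=13)
  F5: move forward 5, now at (x=5, y=13)
  L: turn left, now facing South
Final: (x=5, y=13), facing South

Answer: Final position: (x=5, y=13), facing South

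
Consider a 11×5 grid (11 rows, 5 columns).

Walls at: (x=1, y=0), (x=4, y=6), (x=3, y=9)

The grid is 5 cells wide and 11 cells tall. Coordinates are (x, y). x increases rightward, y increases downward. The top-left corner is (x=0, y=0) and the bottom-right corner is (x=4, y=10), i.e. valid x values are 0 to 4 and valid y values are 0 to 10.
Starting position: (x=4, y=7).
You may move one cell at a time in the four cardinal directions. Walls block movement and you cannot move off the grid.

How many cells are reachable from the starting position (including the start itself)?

BFS flood-fill from (x=4, y=7):
  Distance 0: (x=4, y=7)
  Distance 1: (x=3, y=7), (x=4, y=8)
  Distance 2: (x=3, y=6), (x=2, y=7), (x=3, y=8), (x=4, y=9)
  Distance 3: (x=3, y=5), (x=2, y=6), (x=1, y=7), (x=2, y=8), (x=4, y=10)
  Distance 4: (x=3, y=4), (x=2, y=5), (x=4, y=5), (x=1, y=6), (x=0, y=7), (x=1, y=8), (x=2, y=9), (x=3, y=10)
  Distance 5: (x=3, y=3), (x=2, y=4), (x=4, y=4), (x=1, y=5), (x=0, y=6), (x=0, y=8), (x=1, y=9), (x=2, y=10)
  Distance 6: (x=3, y=2), (x=2, y=3), (x=4, y=3), (x=1, y=4), (x=0, y=5), (x=0, y=9), (x=1, y=10)
  Distance 7: (x=3, y=1), (x=2, y=2), (x=4, y=2), (x=1, y=3), (x=0, y=4), (x=0, y=10)
  Distance 8: (x=3, y=0), (x=2, y=1), (x=4, y=1), (x=1, y=2), (x=0, y=3)
  Distance 9: (x=2, y=0), (x=4, y=0), (x=1, y=1), (x=0, y=2)
  Distance 10: (x=0, y=1)
  Distance 11: (x=0, y=0)
Total reachable: 52 (grid has 52 open cells total)

Answer: Reachable cells: 52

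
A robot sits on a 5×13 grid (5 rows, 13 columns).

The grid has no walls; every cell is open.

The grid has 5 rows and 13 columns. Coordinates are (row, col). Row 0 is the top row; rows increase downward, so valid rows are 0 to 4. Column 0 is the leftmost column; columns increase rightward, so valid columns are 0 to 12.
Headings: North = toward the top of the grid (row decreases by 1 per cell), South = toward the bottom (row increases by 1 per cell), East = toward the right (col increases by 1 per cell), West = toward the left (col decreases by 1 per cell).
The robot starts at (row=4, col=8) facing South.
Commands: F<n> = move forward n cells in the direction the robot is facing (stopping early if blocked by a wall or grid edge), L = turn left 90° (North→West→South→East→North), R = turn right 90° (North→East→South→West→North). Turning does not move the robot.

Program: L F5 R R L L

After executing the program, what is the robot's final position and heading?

Answer: Final position: (row=4, col=12), facing East

Derivation:
Start: (row=4, col=8), facing South
  L: turn left, now facing East
  F5: move forward 4/5 (blocked), now at (row=4, col=12)
  R: turn right, now facing South
  R: turn right, now facing West
  L: turn left, now facing South
  L: turn left, now facing East
Final: (row=4, col=12), facing East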